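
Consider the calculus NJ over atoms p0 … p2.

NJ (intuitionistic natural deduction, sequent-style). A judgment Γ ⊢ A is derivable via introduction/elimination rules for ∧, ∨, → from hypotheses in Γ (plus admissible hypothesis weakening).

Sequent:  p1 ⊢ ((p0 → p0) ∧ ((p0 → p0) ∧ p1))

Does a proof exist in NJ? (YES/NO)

Derivation (root first):
[∧I] p1 ⊢ ((p0 → p0) ∧ ((p0 → p0) ∧ p1))
  [→I]  ⊢ (p0 → p0)
    [Ax] p0 ⊢ p0
  [∧I] p1 ⊢ ((p0 → p0) ∧ p1)
    [→I]  ⊢ (p0 → p0)
      [Ax] p0 ⊢ p0
    [Ax] p1 ⊢ p1

Result: YES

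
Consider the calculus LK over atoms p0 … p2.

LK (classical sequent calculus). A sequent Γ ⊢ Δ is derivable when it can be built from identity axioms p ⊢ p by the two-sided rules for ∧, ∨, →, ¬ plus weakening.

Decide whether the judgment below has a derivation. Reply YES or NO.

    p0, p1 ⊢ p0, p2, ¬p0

Derivation trace:
[¬R] p0, p1 ⊢ p0, p2, ¬p0
  [WR] p0, p0, p1 ⊢ p0, p2
    [WL] p0, p0, p1 ⊢ p0
      [WL] p0, p0 ⊢ p0
        [Ax] p0 ⊢ p0

Result: YES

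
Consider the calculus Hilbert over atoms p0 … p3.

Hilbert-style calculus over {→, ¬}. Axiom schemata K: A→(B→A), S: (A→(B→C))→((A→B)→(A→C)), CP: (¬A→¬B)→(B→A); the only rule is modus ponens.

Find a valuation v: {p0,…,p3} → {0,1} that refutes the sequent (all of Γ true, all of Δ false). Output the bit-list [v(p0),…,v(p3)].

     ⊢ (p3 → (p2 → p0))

Enumerate valuations to refute Γ ⊢ Δ:
  v=0000: Γ:[] Δ:[(p3 → (p2 → p0))=T] refutes=False
  v=0001: Γ:[] Δ:[(p3 → (p2 → p0))=T] refutes=False
  v=0010: Γ:[] Δ:[(p3 → (p2 → p0))=T] refutes=False
  v=0011: Γ:[] Δ:[(p3 → (p2 → p0))=F] refutes=True  ← countermodel

Result: [0, 0, 1, 1]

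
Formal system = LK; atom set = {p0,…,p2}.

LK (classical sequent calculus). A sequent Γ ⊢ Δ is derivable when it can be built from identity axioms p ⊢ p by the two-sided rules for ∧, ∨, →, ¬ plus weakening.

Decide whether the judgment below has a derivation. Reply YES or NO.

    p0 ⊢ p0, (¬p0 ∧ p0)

Derivation (root first):
[∧R] p0 ⊢ p0, (¬p0 ∧ p0)
  [¬R]  ⊢ p0, ¬p0
    [Ax] p0 ⊢ p0
  [WL] p0, p0 ⊢ p0
    [Ax] p0 ⊢ p0

Result: YES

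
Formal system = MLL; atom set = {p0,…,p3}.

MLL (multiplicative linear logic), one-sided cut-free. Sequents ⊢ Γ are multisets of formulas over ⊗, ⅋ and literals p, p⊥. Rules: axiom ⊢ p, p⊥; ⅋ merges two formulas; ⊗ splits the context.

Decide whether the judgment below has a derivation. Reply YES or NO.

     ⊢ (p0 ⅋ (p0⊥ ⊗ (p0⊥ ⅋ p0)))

Derivation trace:
[⅋]  ⊢ (p0 ⅋ (p0⊥ ⊗ (p0⊥ ⅋ p0)))
  [⊗]  ⊢ p0, (p0⊥ ⊗ (p0⊥ ⅋ p0))
    [Ax]  ⊢ p0, p0⊥
    [⅋]  ⊢ (p0⊥ ⅋ p0)
      [Ax]  ⊢ p0, p0⊥

Result: YES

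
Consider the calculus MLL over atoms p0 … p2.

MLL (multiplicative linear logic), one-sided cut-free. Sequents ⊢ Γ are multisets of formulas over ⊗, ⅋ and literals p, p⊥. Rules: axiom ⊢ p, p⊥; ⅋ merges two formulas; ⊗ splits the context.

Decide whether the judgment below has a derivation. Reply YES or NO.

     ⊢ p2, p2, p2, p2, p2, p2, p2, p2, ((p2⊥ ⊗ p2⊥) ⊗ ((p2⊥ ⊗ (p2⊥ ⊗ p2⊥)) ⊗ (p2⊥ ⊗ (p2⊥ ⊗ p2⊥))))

Derivation trace:
[⊗]  ⊢ p2, p2, p2, p2, p2, p2, p2, p2, ((p2⊥ ⊗ p2⊥) ⊗ ((p2⊥ ⊗ (p2⊥ ⊗ p2⊥)) ⊗ (p2⊥ ⊗ (p2⊥ ⊗ p2⊥))))
  [⊗]  ⊢ p2, p2, (p2⊥ ⊗ p2⊥)
    [Ax]  ⊢ p2, p2⊥
    [Ax]  ⊢ p2, p2⊥
  [⊗]  ⊢ p2, p2, p2, p2, p2, p2, ((p2⊥ ⊗ (p2⊥ ⊗ p2⊥)) ⊗ (p2⊥ ⊗ (p2⊥ ⊗ p2⊥)))
    [⊗]  ⊢ p2, p2, p2, (p2⊥ ⊗ (p2⊥ ⊗ p2⊥))
      [Ax]  ⊢ p2, p2⊥
      [⊗]  ⊢ p2, p2, (p2⊥ ⊗ p2⊥)
        [Ax]  ⊢ p2, p2⊥
        [Ax]  ⊢ p2, p2⊥
    [⊗]  ⊢ p2, p2, p2, (p2⊥ ⊗ (p2⊥ ⊗ p2⊥))
      [Ax]  ⊢ p2, p2⊥
      [⊗]  ⊢ p2, p2, (p2⊥ ⊗ p2⊥)
        [Ax]  ⊢ p2, p2⊥
        [Ax]  ⊢ p2, p2⊥

Result: YES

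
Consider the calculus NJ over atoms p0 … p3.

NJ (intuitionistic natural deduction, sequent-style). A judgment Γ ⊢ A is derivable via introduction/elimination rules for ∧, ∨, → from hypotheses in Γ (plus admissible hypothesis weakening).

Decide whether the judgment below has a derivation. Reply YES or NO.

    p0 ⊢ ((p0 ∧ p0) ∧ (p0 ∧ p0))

Derivation (root first):
[∧I] p0 ⊢ ((p0 ∧ p0) ∧ (p0 ∧ p0))
  [∧I] p0 ⊢ (p0 ∧ p0)
    [Ax] p0 ⊢ p0
    [Ax] p0 ⊢ p0
  [∧I] p0 ⊢ (p0 ∧ p0)
    [Ax] p0 ⊢ p0
    [Ax] p0 ⊢ p0

Result: YES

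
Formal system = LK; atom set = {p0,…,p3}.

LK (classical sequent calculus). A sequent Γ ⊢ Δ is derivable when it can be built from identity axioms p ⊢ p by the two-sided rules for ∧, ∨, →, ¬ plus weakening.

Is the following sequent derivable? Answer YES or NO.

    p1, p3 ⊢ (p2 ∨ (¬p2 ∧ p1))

Proof tree:
[∨R] p1, p3 ⊢ (p2 ∨ (¬p2 ∧ p1))
  [∧R] p1, p3 ⊢ p2, (¬p2 ∧ p1)
    [¬R]  ⊢ p2, ¬p2
      [Ax] p2 ⊢ p2
    [WL] p1, p3 ⊢ p1
      [Ax] p1 ⊢ p1

Result: YES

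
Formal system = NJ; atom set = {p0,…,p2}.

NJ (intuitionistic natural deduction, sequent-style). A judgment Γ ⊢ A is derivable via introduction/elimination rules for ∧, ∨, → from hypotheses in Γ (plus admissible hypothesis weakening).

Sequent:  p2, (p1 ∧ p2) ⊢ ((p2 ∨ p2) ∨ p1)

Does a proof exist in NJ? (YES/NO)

Derivation trace:
[∨I₁] p2, (p1 ∧ p2) ⊢ ((p2 ∨ p2) ∨ p1)
  [∨I₁] p2, (p1 ∧ p2) ⊢ (p2 ∨ p2)
    [Wk] p2, (p1 ∧ p2) ⊢ p2
      [Ax] p2 ⊢ p2

Result: YES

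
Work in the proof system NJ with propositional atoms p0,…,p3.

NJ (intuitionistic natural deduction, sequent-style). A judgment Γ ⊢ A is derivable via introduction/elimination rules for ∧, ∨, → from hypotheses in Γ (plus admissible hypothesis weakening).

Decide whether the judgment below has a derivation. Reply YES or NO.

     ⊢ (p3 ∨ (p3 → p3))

Derivation trace:
[∨I₂]  ⊢ (p3 ∨ (p3 → p3))
  [→I]  ⊢ (p3 → p3)
    [Ax] p3 ⊢ p3

Result: YES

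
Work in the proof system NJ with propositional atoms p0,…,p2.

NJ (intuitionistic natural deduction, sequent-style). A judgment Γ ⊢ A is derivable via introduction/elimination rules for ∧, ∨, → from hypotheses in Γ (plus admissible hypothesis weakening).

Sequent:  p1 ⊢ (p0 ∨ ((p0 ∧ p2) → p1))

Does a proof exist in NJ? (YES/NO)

Proof tree:
[∨I₂] p1 ⊢ (p0 ∨ ((p0 ∧ p2) → p1))
  [→I] p1 ⊢ ((p0 ∧ p2) → p1)
    [Wk] p1, (p0 ∧ p2) ⊢ p1
      [Ax] p1 ⊢ p1

Result: YES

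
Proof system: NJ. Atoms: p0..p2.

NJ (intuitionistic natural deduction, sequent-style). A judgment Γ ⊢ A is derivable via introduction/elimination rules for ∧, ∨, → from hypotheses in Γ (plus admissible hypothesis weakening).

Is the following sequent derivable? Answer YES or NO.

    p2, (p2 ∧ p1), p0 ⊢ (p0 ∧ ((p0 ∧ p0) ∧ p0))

Proof tree:
[∧I] p2, (p2 ∧ p1), p0 ⊢ (p0 ∧ ((p0 ∧ p0) ∧ p0))
  [Wk] p0, (p2 ∧ p1) ⊢ p0
    [Ax] p0 ⊢ p0
  [∧I] p2, p0 ⊢ ((p0 ∧ p0) ∧ p0)
    [Wk] p0, p2 ⊢ (p0 ∧ p0)
      [∧I] p0 ⊢ (p0 ∧ p0)
        [Ax] p0 ⊢ p0
        [Ax] p0 ⊢ p0
    [Ax] p0 ⊢ p0

Result: YES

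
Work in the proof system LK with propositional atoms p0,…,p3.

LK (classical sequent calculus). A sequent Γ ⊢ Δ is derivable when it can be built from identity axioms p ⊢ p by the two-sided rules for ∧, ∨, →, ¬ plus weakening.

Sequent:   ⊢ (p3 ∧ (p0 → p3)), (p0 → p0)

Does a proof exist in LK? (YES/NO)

Derivation (root first):
[→R]  ⊢ (p3 ∧ (p0 → p3)), (p0 → p0)
  [∧R] p0 ⊢ p0, (p3 ∧ (p0 → p3))
    [WR] p0 ⊢ p0, p3
      [Ax] p0 ⊢ p0
    [→R]  ⊢ p0, (p0 → p3)
      [WR] p0 ⊢ p0, p3
        [Ax] p0 ⊢ p0

Result: YES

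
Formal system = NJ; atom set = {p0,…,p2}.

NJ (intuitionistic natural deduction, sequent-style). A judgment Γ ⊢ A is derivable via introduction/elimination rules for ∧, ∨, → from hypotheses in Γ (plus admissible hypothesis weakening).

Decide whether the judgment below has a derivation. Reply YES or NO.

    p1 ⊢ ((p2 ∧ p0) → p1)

Derivation (root first):
[→I] p1 ⊢ ((p2 ∧ p0) → p1)
  [Wk] p1, (p2 ∧ p0) ⊢ p1
    [Ax] p1 ⊢ p1

Result: YES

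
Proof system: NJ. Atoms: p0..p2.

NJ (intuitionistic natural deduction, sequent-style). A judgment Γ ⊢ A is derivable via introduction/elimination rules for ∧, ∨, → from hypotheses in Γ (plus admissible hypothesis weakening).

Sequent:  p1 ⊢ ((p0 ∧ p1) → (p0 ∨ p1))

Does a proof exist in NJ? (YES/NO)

Derivation trace:
[→I] p1 ⊢ ((p0 ∧ p1) → (p0 ∨ p1))
  [Wk] p1, (p0 ∧ p1) ⊢ (p0 ∨ p1)
    [∨I₂] p1 ⊢ (p0 ∨ p1)
      [Ax] p1 ⊢ p1

Result: YES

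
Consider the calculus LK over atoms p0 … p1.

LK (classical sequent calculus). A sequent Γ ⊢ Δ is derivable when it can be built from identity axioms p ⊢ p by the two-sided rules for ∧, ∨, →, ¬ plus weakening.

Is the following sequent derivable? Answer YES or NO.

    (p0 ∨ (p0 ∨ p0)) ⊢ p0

Derivation trace:
[∨L] (p0 ∨ (p0 ∨ p0)) ⊢ p0
  [Ax] p0 ⊢ p0
  [∨L] (p0 ∨ p0) ⊢ p0
    [Ax] p0 ⊢ p0
    [Ax] p0 ⊢ p0

Result: YES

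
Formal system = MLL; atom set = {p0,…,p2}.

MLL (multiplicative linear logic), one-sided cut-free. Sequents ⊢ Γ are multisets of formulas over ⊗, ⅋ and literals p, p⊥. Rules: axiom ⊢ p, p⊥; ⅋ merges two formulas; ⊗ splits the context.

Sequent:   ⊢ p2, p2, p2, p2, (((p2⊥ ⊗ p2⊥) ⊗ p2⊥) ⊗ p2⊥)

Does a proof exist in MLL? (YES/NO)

Derivation trace:
[⊗]  ⊢ p2, p2, p2, p2, (((p2⊥ ⊗ p2⊥) ⊗ p2⊥) ⊗ p2⊥)
  [⊗]  ⊢ p2, p2, p2, ((p2⊥ ⊗ p2⊥) ⊗ p2⊥)
    [⊗]  ⊢ p2, p2, (p2⊥ ⊗ p2⊥)
      [Ax]  ⊢ p2, p2⊥
      [Ax]  ⊢ p2, p2⊥
    [Ax]  ⊢ p2, p2⊥
  [Ax]  ⊢ p2, p2⊥

Result: YES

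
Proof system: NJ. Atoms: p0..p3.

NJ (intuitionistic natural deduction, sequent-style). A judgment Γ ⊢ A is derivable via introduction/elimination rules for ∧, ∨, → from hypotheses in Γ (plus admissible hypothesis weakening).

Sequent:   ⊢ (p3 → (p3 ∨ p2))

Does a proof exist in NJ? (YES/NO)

Derivation trace:
[→I]  ⊢ (p3 → (p3 ∨ p2))
  [∨I₁] p3 ⊢ (p3 ∨ p2)
    [Ax] p3 ⊢ p3

Result: YES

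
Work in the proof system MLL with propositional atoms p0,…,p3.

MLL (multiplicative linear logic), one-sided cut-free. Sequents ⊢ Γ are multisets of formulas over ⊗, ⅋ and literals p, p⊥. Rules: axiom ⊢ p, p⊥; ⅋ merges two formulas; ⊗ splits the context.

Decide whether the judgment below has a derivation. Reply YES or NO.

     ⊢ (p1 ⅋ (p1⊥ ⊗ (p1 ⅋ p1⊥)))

Derivation trace:
[⅋]  ⊢ (p1 ⅋ (p1⊥ ⊗ (p1 ⅋ p1⊥)))
  [⊗]  ⊢ p1, (p1⊥ ⊗ (p1 ⅋ p1⊥))
    [Ax]  ⊢ p1, p1⊥
    [⅋]  ⊢ (p1 ⅋ p1⊥)
      [Ax]  ⊢ p1, p1⊥

Result: YES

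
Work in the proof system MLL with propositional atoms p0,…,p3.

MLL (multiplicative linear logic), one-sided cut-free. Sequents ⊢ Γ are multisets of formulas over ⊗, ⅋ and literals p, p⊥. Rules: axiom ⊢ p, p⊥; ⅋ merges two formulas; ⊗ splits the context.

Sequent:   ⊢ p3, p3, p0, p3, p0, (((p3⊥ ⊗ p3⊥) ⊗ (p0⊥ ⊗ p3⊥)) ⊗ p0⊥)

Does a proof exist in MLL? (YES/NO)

Derivation (root first):
[⊗]  ⊢ p3, p3, p0, p3, p0, (((p3⊥ ⊗ p3⊥) ⊗ (p0⊥ ⊗ p3⊥)) ⊗ p0⊥)
  [⊗]  ⊢ p3, p3, p0, p3, ((p3⊥ ⊗ p3⊥) ⊗ (p0⊥ ⊗ p3⊥))
    [⊗]  ⊢ p3, p3, (p3⊥ ⊗ p3⊥)
      [Ax]  ⊢ p3, p3⊥
      [Ax]  ⊢ p3, p3⊥
    [⊗]  ⊢ p0, p3, (p0⊥ ⊗ p3⊥)
      [Ax]  ⊢ p0, p0⊥
      [Ax]  ⊢ p3, p3⊥
  [Ax]  ⊢ p0, p0⊥

Result: YES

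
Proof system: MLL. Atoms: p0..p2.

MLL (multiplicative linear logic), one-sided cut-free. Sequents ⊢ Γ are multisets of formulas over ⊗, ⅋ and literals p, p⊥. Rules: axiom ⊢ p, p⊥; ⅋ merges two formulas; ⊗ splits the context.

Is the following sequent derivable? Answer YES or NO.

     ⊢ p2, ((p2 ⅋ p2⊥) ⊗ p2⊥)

Proof tree:
[⊗]  ⊢ p2, ((p2 ⅋ p2⊥) ⊗ p2⊥)
  [⅋]  ⊢ (p2 ⅋ p2⊥)
    [Ax]  ⊢ p2, p2⊥
  [Ax]  ⊢ p2, p2⊥

Result: YES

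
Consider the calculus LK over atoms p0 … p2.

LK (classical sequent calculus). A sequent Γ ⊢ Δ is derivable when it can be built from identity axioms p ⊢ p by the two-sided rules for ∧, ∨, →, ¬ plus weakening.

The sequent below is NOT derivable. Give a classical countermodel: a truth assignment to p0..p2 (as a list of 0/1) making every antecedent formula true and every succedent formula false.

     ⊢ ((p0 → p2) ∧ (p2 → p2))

Search for a countermodel by truth-table:
  v=000: Γ:[] Δ:[((p0 → p2) ∧ (p2 → p2))=T] refutes=False
  v=001: Γ:[] Δ:[((p0 → p2) ∧ (p2 → p2))=T] refutes=False
  v=010: Γ:[] Δ:[((p0 → p2) ∧ (p2 → p2))=T] refutes=False
  v=011: Γ:[] Δ:[((p0 → p2) ∧ (p2 → p2))=T] refutes=False
  v=100: Γ:[] Δ:[((p0 → p2) ∧ (p2 → p2))=F] refutes=True  ← countermodel

Result: [1, 0, 0]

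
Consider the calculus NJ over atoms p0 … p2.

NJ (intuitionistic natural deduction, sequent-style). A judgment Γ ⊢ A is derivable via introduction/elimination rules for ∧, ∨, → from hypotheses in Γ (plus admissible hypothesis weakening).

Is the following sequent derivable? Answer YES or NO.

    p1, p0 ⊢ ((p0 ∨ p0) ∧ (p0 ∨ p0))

Derivation (root first):
[∧I] p1, p0 ⊢ ((p0 ∨ p0) ∧ (p0 ∨ p0))
  [Wk] p0, p1 ⊢ (p0 ∨ p0)
    [∨I₂] p0 ⊢ (p0 ∨ p0)
      [Ax] p0 ⊢ p0
  [∨I₂] p0 ⊢ (p0 ∨ p0)
    [Ax] p0 ⊢ p0

Result: YES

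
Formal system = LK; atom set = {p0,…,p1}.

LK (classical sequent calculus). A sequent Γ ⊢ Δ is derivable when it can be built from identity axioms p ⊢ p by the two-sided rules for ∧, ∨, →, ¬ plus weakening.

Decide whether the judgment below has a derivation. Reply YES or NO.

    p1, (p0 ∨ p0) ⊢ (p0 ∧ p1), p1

Derivation (root first):
[WR] p1, (p0 ∨ p0) ⊢ (p0 ∧ p1), p1
  [∧R] p1, (p0 ∨ p0) ⊢ (p0 ∧ p1)
    [WL] (p0 ∨ p0), p1 ⊢ p0
      [∨L] (p0 ∨ p0) ⊢ p0
        [Ax] p0 ⊢ p0
        [Ax] p0 ⊢ p0
    [Ax] p1 ⊢ p1

Result: YES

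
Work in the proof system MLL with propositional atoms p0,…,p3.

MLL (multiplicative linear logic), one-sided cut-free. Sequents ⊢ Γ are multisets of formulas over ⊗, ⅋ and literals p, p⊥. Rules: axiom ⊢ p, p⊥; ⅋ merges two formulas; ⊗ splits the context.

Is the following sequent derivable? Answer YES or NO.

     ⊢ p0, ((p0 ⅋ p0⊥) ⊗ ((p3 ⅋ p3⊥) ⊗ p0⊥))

Proof tree:
[⊗]  ⊢ p0, ((p0 ⅋ p0⊥) ⊗ ((p3 ⅋ p3⊥) ⊗ p0⊥))
  [⅋]  ⊢ (p0 ⅋ p0⊥)
    [Ax]  ⊢ p0, p0⊥
  [⊗]  ⊢ p0, ((p3 ⅋ p3⊥) ⊗ p0⊥)
    [⅋]  ⊢ (p3 ⅋ p3⊥)
      [Ax]  ⊢ p3, p3⊥
    [Ax]  ⊢ p0, p0⊥

Result: YES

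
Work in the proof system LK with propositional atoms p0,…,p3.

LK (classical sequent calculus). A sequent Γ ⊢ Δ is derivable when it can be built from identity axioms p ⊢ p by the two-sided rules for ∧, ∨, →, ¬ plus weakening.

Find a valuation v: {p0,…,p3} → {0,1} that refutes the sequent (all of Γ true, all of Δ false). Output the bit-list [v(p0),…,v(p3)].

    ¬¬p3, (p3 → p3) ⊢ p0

Enumerate valuations to refute Γ ⊢ Δ:
  v=0000: Γ:[¬¬p3=F, (p3 → p3)=T] Δ:[p0=F] refutes=False
  v=0001: Γ:[¬¬p3=T, (p3 → p3)=T] Δ:[p0=F] refutes=True  ← countermodel

Result: [0, 0, 0, 1]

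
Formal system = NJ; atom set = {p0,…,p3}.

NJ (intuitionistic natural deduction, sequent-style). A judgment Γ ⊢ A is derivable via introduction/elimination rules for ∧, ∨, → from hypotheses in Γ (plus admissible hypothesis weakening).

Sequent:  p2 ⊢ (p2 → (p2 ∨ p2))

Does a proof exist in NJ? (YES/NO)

Derivation (root first):
[Wk] p2 ⊢ (p2 → (p2 ∨ p2))
  [→I]  ⊢ (p2 → (p2 ∨ p2))
    [∨I₁] p2 ⊢ (p2 ∨ p2)
      [Ax] p2 ⊢ p2

Result: YES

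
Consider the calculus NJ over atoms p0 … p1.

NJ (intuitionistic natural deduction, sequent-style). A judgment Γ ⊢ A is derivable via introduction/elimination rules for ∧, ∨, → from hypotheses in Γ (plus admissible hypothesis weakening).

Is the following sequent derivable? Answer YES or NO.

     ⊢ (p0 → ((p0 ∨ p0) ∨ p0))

Derivation (root first):
[→I]  ⊢ (p0 → ((p0 ∨ p0) ∨ p0))
  [∨I₁] p0 ⊢ ((p0 ∨ p0) ∨ p0)
    [∨I₂] p0 ⊢ (p0 ∨ p0)
      [Ax] p0 ⊢ p0

Result: YES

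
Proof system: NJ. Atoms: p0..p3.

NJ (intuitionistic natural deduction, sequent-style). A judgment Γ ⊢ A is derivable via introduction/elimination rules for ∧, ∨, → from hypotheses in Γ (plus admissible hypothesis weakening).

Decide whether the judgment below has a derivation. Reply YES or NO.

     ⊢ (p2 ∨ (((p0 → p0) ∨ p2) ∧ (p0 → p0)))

Proof tree:
[∨I₂]  ⊢ (p2 ∨ (((p0 → p0) ∨ p2) ∧ (p0 → p0)))
  [∧I]  ⊢ (((p0 → p0) ∨ p2) ∧ (p0 → p0))
    [∨I₁]  ⊢ ((p0 → p0) ∨ p2)
      [→I]  ⊢ (p0 → p0)
        [Ax] p0 ⊢ p0
    [→I]  ⊢ (p0 → p0)
      [Ax] p0 ⊢ p0

Result: YES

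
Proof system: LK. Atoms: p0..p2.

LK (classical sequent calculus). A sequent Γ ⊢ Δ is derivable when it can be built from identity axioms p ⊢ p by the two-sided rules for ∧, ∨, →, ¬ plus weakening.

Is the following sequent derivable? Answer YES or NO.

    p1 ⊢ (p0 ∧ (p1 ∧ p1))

Truth-table refutation:
  v=000: Γ:[p1=F] Δ:[(p0 ∧ (p1 ∧ p1))=F] refutes=False
  v=001: Γ:[p1=F] Δ:[(p0 ∧ (p1 ∧ p1))=F] refutes=False
  v=010: Γ:[p1=T] Δ:[(p0 ∧ (p1 ∧ p1))=F] refutes=True  ← countermodel

Result: NO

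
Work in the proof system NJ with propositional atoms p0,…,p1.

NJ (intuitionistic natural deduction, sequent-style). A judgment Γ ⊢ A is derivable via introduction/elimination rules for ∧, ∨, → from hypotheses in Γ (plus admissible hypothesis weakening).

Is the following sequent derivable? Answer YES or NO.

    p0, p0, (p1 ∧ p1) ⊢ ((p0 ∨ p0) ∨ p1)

Proof tree:
[∨I₁] p0, p0, (p1 ∧ p1) ⊢ ((p0 ∨ p0) ∨ p1)
  [Wk] p0, p0, (p1 ∧ p1) ⊢ (p0 ∨ p0)
    [Wk] p0, p0 ⊢ (p0 ∨ p0)
      [∨I₁] p0 ⊢ (p0 ∨ p0)
        [Ax] p0 ⊢ p0

Result: YES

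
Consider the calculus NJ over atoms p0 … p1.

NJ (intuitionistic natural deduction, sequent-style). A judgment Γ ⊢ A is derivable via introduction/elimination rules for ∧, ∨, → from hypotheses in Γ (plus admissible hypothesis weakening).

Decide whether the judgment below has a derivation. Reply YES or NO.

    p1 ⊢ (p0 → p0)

Proof tree:
[Wk] p1 ⊢ (p0 → p0)
  [→I]  ⊢ (p0 → p0)
    [Ax] p0 ⊢ p0

Result: YES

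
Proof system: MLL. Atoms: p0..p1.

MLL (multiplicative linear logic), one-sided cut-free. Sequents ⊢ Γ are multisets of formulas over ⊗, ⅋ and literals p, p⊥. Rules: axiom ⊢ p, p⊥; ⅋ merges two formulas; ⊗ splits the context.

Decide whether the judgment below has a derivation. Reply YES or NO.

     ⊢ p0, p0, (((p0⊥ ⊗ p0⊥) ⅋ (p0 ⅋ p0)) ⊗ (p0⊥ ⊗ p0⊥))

Derivation trace:
[⊗]  ⊢ p0, p0, (((p0⊥ ⊗ p0⊥) ⅋ (p0 ⅋ p0)) ⊗ (p0⊥ ⊗ p0⊥))
  [⅋]  ⊢ ((p0⊥ ⊗ p0⊥) ⅋ (p0 ⅋ p0))
    [⅋]  ⊢ (p0⊥ ⊗ p0⊥), (p0 ⅋ p0)
      [⊗]  ⊢ p0, p0, (p0⊥ ⊗ p0⊥)
        [Ax]  ⊢ p0, p0⊥
        [Ax]  ⊢ p0, p0⊥
  [⊗]  ⊢ p0, p0, (p0⊥ ⊗ p0⊥)
    [Ax]  ⊢ p0, p0⊥
    [Ax]  ⊢ p0, p0⊥

Result: YES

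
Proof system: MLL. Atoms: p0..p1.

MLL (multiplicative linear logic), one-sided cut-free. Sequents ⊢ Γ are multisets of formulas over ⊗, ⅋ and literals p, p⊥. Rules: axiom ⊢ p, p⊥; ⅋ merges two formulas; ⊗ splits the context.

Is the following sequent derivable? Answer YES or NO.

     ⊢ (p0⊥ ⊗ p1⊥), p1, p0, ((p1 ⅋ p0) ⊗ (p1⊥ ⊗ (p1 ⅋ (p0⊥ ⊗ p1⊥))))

Derivation (root first):
[⊗]  ⊢ (p0⊥ ⊗ p1⊥), p1, p0, ((p1 ⅋ p0) ⊗ (p1⊥ ⊗ (p1 ⅋ (p0⊥ ⊗ p1⊥))))
  [⅋]  ⊢ (p0⊥ ⊗ p1⊥), (p1 ⅋ p0)
    [⊗]  ⊢ p0, p1, (p0⊥ ⊗ p1⊥)
      [Ax]  ⊢ p0, p0⊥
      [Ax]  ⊢ p1, p1⊥
  [⊗]  ⊢ p1, p0, (p1⊥ ⊗ (p1 ⅋ (p0⊥ ⊗ p1⊥)))
    [Ax]  ⊢ p1, p1⊥
    [⅋]  ⊢ p0, (p1 ⅋ (p0⊥ ⊗ p1⊥))
      [⊗]  ⊢ p0, p1, (p0⊥ ⊗ p1⊥)
        [Ax]  ⊢ p0, p0⊥
        [Ax]  ⊢ p1, p1⊥

Result: YES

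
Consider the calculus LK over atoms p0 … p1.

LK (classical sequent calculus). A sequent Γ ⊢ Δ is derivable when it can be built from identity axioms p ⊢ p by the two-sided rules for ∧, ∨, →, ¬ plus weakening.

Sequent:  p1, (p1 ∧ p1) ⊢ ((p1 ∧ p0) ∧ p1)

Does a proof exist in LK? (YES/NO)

Search for a countermodel by truth-table:
  v=00: Γ:[p1=F, (p1 ∧ p1)=F] Δ:[((p1 ∧ p0) ∧ p1)=F] refutes=False
  v=01: Γ:[p1=T, (p1 ∧ p1)=T] Δ:[((p1 ∧ p0) ∧ p1)=F] refutes=True  ← countermodel

Result: NO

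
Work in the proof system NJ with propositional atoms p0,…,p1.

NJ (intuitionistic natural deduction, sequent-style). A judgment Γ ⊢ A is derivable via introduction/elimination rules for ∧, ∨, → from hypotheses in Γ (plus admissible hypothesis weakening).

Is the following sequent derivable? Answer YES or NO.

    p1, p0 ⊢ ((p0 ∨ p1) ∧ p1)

Proof tree:
[∧I] p1, p0 ⊢ ((p0 ∨ p1) ∧ p1)
  [∨I₂] p1, p0 ⊢ (p0 ∨ p1)
    [Wk] p1, p0 ⊢ p1
      [Ax] p1 ⊢ p1
  [Ax] p1 ⊢ p1

Result: YES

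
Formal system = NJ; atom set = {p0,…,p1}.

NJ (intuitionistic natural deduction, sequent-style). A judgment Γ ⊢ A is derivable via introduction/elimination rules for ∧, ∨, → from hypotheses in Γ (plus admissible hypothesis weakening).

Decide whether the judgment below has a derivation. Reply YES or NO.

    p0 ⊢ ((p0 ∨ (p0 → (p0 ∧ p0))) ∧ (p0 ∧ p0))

Proof tree:
[∧I] p0 ⊢ ((p0 ∨ (p0 → (p0 ∧ p0))) ∧ (p0 ∧ p0))
  [∨I₂]  ⊢ (p0 ∨ (p0 → (p0 ∧ p0)))
    [→I]  ⊢ (p0 → (p0 ∧ p0))
      [∧I] p0 ⊢ (p0 ∧ p0)
        [Ax] p0 ⊢ p0
        [Ax] p0 ⊢ p0
  [∧I] p0 ⊢ (p0 ∧ p0)
    [Ax] p0 ⊢ p0
    [Ax] p0 ⊢ p0

Result: YES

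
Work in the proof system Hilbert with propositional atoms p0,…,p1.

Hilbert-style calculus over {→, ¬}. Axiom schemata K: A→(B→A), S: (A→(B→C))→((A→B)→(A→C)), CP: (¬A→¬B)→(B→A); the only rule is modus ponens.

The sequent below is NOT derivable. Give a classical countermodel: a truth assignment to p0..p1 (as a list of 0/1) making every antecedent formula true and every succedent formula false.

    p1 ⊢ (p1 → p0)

Enumerate valuations to refute Γ ⊢ Δ:
  v=00: Γ:[p1=F] Δ:[(p1 → p0)=T] refutes=False
  v=01: Γ:[p1=T] Δ:[(p1 → p0)=F] refutes=True  ← countermodel

Result: [0, 1]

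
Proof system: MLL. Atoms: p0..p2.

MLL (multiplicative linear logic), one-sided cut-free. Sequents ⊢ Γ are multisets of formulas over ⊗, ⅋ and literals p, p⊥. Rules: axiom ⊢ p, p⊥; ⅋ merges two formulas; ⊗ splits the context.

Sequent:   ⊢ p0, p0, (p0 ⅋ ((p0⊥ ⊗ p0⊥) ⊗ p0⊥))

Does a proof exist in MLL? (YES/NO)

Derivation (root first):
[⅋]  ⊢ p0, p0, (p0 ⅋ ((p0⊥ ⊗ p0⊥) ⊗ p0⊥))
  [⊗]  ⊢ p0, p0, p0, ((p0⊥ ⊗ p0⊥) ⊗ p0⊥)
    [⊗]  ⊢ p0, p0, (p0⊥ ⊗ p0⊥)
      [Ax]  ⊢ p0, p0⊥
      [Ax]  ⊢ p0, p0⊥
    [Ax]  ⊢ p0, p0⊥

Result: YES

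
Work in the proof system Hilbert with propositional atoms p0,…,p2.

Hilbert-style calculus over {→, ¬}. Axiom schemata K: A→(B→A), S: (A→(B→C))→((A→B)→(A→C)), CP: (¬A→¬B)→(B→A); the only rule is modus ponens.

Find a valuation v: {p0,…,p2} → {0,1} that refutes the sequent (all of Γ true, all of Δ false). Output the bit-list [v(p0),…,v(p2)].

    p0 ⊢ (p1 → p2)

Enumerate valuations to refute Γ ⊢ Δ:
  v=000: Γ:[p0=F] Δ:[(p1 → p2)=T] refutes=False
  v=001: Γ:[p0=F] Δ:[(p1 → p2)=T] refutes=False
  v=010: Γ:[p0=F] Δ:[(p1 → p2)=F] refutes=False
  v=011: Γ:[p0=F] Δ:[(p1 → p2)=T] refutes=False
  v=100: Γ:[p0=T] Δ:[(p1 → p2)=T] refutes=False
  v=101: Γ:[p0=T] Δ:[(p1 → p2)=T] refutes=False
  v=110: Γ:[p0=T] Δ:[(p1 → p2)=F] refutes=True  ← countermodel

Result: [1, 1, 0]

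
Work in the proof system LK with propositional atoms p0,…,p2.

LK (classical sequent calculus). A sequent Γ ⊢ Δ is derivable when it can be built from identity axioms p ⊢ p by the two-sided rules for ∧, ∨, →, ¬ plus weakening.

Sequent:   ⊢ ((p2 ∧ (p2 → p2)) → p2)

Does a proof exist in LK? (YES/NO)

Derivation (root first):
[→R]  ⊢ ((p2 ∧ (p2 → p2)) → p2)
  [∧L] (p2 ∧ (p2 → p2)) ⊢ p2
    [→L] p2, (p2 → p2) ⊢ p2
      [Ax] p2 ⊢ p2
      [Ax] p2 ⊢ p2

Result: YES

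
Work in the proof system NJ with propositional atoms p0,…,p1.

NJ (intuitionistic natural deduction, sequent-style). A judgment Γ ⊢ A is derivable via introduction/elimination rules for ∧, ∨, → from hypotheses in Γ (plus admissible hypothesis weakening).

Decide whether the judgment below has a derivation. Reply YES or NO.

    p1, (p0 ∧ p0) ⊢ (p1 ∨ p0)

Derivation trace:
[Wk] p1, (p0 ∧ p0) ⊢ (p1 ∨ p0)
  [∨I₁] p1 ⊢ (p1 ∨ p0)
    [Ax] p1 ⊢ p1

Result: YES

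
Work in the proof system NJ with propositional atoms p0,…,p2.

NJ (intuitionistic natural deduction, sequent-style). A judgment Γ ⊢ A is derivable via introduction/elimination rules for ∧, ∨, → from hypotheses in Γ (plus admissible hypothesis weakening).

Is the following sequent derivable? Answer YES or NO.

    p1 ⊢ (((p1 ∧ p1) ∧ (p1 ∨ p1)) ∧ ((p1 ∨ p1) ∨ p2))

Proof tree:
[∧I] p1 ⊢ (((p1 ∧ p1) ∧ (p1 ∨ p1)) ∧ ((p1 ∨ p1) ∨ p2))
  [∧I] p1 ⊢ ((p1 ∧ p1) ∧ (p1 ∨ p1))
    [∧I] p1 ⊢ (p1 ∧ p1)
      [Ax] p1 ⊢ p1
      [Ax] p1 ⊢ p1
    [∨I₂] p1 ⊢ (p1 ∨ p1)
      [Ax] p1 ⊢ p1
  [∨I₁] p1 ⊢ ((p1 ∨ p1) ∨ p2)
    [∨I₂] p1 ⊢ (p1 ∨ p1)
      [Ax] p1 ⊢ p1

Result: YES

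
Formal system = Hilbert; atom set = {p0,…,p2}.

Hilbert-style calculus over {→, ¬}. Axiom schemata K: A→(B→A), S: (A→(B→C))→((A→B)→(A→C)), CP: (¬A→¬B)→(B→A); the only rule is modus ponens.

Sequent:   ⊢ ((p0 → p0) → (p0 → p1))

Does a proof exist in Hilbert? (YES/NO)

Truth-table refutation:
  v=000: Γ:[] Δ:[((p0 → p0) → (p0 → p1))=T] refutes=False
  v=001: Γ:[] Δ:[((p0 → p0) → (p0 → p1))=T] refutes=False
  v=010: Γ:[] Δ:[((p0 → p0) → (p0 → p1))=T] refutes=False
  v=011: Γ:[] Δ:[((p0 → p0) → (p0 → p1))=T] refutes=False
  v=100: Γ:[] Δ:[((p0 → p0) → (p0 → p1))=F] refutes=True  ← countermodel

Result: NO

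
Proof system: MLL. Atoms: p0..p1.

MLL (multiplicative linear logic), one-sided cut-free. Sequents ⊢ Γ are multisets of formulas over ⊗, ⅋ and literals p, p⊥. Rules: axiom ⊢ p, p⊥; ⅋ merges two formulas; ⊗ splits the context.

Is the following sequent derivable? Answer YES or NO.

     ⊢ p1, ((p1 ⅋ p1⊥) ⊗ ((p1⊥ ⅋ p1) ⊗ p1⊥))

Derivation (root first):
[⊗]  ⊢ p1, ((p1 ⅋ p1⊥) ⊗ ((p1⊥ ⅋ p1) ⊗ p1⊥))
  [⅋]  ⊢ (p1 ⅋ p1⊥)
    [Ax]  ⊢ p1, p1⊥
  [⊗]  ⊢ p1, ((p1⊥ ⅋ p1) ⊗ p1⊥)
    [⅋]  ⊢ (p1⊥ ⅋ p1)
      [Ax]  ⊢ p1, p1⊥
    [Ax]  ⊢ p1, p1⊥

Result: YES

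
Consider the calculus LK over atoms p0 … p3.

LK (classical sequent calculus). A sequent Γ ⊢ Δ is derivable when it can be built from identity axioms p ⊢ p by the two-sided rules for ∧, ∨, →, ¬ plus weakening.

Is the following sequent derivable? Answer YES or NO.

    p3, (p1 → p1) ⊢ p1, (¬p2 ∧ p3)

Truth-table refutation:
  v=0000: Γ:[p3=F, (p1 → p1)=T] Δ:[p1=F, (¬p2 ∧ p3)=F] refutes=False
  v=0001: Γ:[p3=T, (p1 → p1)=T] Δ:[p1=F, (¬p2 ∧ p3)=T] refutes=False
  v=0010: Γ:[p3=F, (p1 → p1)=T] Δ:[p1=F, (¬p2 ∧ p3)=F] refutes=False
  v=0011: Γ:[p3=T, (p1 → p1)=T] Δ:[p1=F, (¬p2 ∧ p3)=F] refutes=True  ← countermodel

Result: NO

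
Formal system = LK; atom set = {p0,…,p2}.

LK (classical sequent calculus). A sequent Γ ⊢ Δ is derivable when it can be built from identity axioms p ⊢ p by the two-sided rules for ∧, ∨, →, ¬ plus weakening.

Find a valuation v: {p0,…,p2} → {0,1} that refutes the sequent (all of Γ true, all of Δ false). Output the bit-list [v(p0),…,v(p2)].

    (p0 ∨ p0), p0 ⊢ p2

Enumerate valuations to refute Γ ⊢ Δ:
  v=000: Γ:[(p0 ∨ p0)=F, p0=F] Δ:[p2=F] refutes=False
  v=001: Γ:[(p0 ∨ p0)=F, p0=F] Δ:[p2=T] refutes=False
  v=010: Γ:[(p0 ∨ p0)=F, p0=F] Δ:[p2=F] refutes=False
  v=011: Γ:[(p0 ∨ p0)=F, p0=F] Δ:[p2=T] refutes=False
  v=100: Γ:[(p0 ∨ p0)=T, p0=T] Δ:[p2=F] refutes=True  ← countermodel

Result: [1, 0, 0]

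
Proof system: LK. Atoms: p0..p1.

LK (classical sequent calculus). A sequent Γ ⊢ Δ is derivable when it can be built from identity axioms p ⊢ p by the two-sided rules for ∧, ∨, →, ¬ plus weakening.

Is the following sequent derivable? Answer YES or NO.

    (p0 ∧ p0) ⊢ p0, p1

Proof tree:
[∧L] (p0 ∧ p0) ⊢ p0, p1
  [WL] p0, p0 ⊢ p0, p1
    [WR] p0 ⊢ p0, p1
      [Ax] p0 ⊢ p0

Result: YES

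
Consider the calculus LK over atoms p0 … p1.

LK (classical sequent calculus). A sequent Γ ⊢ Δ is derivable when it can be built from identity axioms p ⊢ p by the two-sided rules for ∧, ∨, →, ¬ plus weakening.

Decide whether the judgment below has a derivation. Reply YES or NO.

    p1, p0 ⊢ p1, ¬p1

Proof tree:
[¬R] p1, p0 ⊢ p1, ¬p1
  [WL] p1, p1, p0 ⊢ p1
    [WL] p1, p1 ⊢ p1
      [Ax] p1 ⊢ p1

Result: YES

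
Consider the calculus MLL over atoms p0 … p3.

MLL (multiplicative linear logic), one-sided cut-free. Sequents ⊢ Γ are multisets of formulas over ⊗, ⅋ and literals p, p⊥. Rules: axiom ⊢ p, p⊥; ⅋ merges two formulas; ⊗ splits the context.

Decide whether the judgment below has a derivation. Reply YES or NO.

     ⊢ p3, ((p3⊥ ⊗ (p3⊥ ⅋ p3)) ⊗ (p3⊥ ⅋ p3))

Derivation trace:
[⊗]  ⊢ p3, ((p3⊥ ⊗ (p3⊥ ⅋ p3)) ⊗ (p3⊥ ⅋ p3))
  [⊗]  ⊢ p3, (p3⊥ ⊗ (p3⊥ ⅋ p3))
    [Ax]  ⊢ p3, p3⊥
    [⅋]  ⊢ (p3⊥ ⅋ p3)
      [Ax]  ⊢ p3, p3⊥
  [⅋]  ⊢ (p3⊥ ⅋ p3)
    [Ax]  ⊢ p3, p3⊥

Result: YES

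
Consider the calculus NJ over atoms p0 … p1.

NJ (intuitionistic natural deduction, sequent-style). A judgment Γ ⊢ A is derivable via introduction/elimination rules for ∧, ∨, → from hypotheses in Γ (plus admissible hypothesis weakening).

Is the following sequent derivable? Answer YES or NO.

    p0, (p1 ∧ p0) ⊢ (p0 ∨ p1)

Derivation trace:
[∨I₁] p0, (p1 ∧ p0) ⊢ (p0 ∨ p1)
  [Wk] p0, (p1 ∧ p0) ⊢ p0
    [Ax] p0 ⊢ p0

Result: YES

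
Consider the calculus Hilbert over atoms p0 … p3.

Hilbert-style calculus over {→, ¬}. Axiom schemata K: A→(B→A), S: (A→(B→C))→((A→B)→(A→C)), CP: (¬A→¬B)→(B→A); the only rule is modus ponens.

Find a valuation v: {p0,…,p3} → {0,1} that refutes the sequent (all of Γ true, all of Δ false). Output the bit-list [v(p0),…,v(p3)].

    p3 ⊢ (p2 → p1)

Truth-table refutation:
  v=0000: Γ:[p3=F] Δ:[(p2 → p1)=T] refutes=False
  v=0001: Γ:[p3=T] Δ:[(p2 → p1)=T] refutes=False
  v=0010: Γ:[p3=F] Δ:[(p2 → p1)=F] refutes=False
  v=0011: Γ:[p3=T] Δ:[(p2 → p1)=F] refutes=True  ← countermodel

Result: [0, 0, 1, 1]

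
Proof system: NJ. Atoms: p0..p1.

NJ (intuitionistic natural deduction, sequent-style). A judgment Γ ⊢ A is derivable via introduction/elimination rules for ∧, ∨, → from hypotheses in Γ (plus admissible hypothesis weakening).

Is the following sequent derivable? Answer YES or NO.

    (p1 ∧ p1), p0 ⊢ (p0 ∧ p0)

Proof tree:
[∧I] (p1 ∧ p1), p0 ⊢ (p0 ∧ p0)
  [Wk] p0, (p1 ∧ p1) ⊢ p0
    [Ax] p0 ⊢ p0
  [Ax] p0 ⊢ p0

Result: YES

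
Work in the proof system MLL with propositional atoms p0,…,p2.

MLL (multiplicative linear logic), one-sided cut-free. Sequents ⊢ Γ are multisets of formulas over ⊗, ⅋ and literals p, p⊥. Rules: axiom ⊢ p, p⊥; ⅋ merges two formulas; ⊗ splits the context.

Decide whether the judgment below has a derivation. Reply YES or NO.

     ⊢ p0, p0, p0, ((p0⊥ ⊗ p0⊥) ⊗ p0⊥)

Proof tree:
[⊗]  ⊢ p0, p0, p0, ((p0⊥ ⊗ p0⊥) ⊗ p0⊥)
  [⊗]  ⊢ p0, p0, (p0⊥ ⊗ p0⊥)
    [Ax]  ⊢ p0, p0⊥
    [Ax]  ⊢ p0, p0⊥
  [Ax]  ⊢ p0, p0⊥

Result: YES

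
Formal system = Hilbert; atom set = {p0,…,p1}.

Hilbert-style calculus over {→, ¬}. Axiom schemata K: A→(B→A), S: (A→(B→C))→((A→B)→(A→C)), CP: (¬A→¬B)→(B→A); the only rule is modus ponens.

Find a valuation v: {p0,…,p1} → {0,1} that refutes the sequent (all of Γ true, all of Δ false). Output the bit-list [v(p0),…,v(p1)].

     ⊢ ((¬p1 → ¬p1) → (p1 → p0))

Enumerate valuations to refute Γ ⊢ Δ:
  v=00: Γ:[] Δ:[((¬p1 → ¬p1) → (p1 → p0))=T] refutes=False
  v=01: Γ:[] Δ:[((¬p1 → ¬p1) → (p1 → p0))=F] refutes=True  ← countermodel

Result: [0, 1]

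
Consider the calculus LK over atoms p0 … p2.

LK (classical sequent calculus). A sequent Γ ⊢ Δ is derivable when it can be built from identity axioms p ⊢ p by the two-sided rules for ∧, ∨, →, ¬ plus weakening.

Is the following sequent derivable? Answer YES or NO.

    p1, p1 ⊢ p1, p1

Proof tree:
[WL] p1, p1 ⊢ p1, p1
  [WR] p1 ⊢ p1, p1
    [Ax] p1 ⊢ p1

Result: YES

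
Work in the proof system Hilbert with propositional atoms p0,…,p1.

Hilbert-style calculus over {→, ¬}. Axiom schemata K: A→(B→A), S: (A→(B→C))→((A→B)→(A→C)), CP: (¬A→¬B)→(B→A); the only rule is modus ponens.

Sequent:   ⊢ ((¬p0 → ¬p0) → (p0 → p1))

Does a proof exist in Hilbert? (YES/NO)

Truth-table refutation:
  v=00: Γ:[] Δ:[((¬p0 → ¬p0) → (p0 → p1))=T] refutes=False
  v=01: Γ:[] Δ:[((¬p0 → ¬p0) → (p0 → p1))=T] refutes=False
  v=10: Γ:[] Δ:[((¬p0 → ¬p0) → (p0 → p1))=F] refutes=True  ← countermodel

Result: NO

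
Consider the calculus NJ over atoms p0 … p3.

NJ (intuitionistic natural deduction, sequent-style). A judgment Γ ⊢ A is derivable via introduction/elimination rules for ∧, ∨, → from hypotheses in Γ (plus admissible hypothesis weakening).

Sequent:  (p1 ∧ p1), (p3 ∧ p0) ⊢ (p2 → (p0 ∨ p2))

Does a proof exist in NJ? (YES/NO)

Proof tree:
[Wk] (p1 ∧ p1), (p3 ∧ p0) ⊢ (p2 → (p0 ∨ p2))
  [→I] (p1 ∧ p1) ⊢ (p2 → (p0 ∨ p2))
    [Wk] p2, (p1 ∧ p1) ⊢ (p0 ∨ p2)
      [∨I₂] p2 ⊢ (p0 ∨ p2)
        [Ax] p2 ⊢ p2

Result: YES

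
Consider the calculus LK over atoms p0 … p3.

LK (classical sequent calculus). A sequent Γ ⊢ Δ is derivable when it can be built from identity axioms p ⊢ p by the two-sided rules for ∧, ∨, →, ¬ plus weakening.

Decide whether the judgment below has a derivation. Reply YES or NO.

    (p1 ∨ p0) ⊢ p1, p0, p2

Derivation (root first):
[WR] (p1 ∨ p0) ⊢ p1, p0, p2
  [∨L] (p1 ∨ p0) ⊢ p1, p0
    [Ax] p1 ⊢ p1
    [Ax] p0 ⊢ p0

Result: YES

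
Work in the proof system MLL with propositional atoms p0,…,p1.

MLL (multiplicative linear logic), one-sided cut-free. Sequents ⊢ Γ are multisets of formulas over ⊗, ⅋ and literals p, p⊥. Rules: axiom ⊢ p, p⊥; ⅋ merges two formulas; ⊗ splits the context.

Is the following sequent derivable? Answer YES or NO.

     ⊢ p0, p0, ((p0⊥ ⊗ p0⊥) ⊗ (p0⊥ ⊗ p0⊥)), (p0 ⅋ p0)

Derivation trace:
[⅋]  ⊢ p0, p0, ((p0⊥ ⊗ p0⊥) ⊗ (p0⊥ ⊗ p0⊥)), (p0 ⅋ p0)
  [⊗]  ⊢ p0, p0, p0, p0, ((p0⊥ ⊗ p0⊥) ⊗ (p0⊥ ⊗ p0⊥))
    [⊗]  ⊢ p0, p0, (p0⊥ ⊗ p0⊥)
      [Ax]  ⊢ p0, p0⊥
      [Ax]  ⊢ p0, p0⊥
    [⊗]  ⊢ p0, p0, (p0⊥ ⊗ p0⊥)
      [Ax]  ⊢ p0, p0⊥
      [Ax]  ⊢ p0, p0⊥

Result: YES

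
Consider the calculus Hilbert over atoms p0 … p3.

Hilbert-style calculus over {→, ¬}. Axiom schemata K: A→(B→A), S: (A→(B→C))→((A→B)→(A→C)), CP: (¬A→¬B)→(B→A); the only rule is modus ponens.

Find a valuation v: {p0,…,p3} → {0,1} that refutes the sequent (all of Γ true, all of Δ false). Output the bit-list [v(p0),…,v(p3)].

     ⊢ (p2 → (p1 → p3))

Truth-table refutation:
  v=0000: Γ:[] Δ:[(p2 → (p1 → p3))=T] refutes=False
  v=0001: Γ:[] Δ:[(p2 → (p1 → p3))=T] refutes=False
  v=0010: Γ:[] Δ:[(p2 → (p1 → p3))=T] refutes=False
  v=0011: Γ:[] Δ:[(p2 → (p1 → p3))=T] refutes=False
  v=0100: Γ:[] Δ:[(p2 → (p1 → p3))=T] refutes=False
  v=0101: Γ:[] Δ:[(p2 → (p1 → p3))=T] refutes=False
  v=0110: Γ:[] Δ:[(p2 → (p1 → p3))=F] refutes=True  ← countermodel

Result: [0, 1, 1, 0]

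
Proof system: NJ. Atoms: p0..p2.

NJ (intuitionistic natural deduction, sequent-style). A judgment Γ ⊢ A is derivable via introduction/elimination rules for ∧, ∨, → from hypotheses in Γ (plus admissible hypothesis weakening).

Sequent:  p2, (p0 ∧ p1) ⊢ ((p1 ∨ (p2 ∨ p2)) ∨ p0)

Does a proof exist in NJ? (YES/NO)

Derivation trace:
[Wk] p2, (p0 ∧ p1) ⊢ ((p1 ∨ (p2 ∨ p2)) ∨ p0)
  [∨I₁] p2 ⊢ ((p1 ∨ (p2 ∨ p2)) ∨ p0)
    [∨I₂] p2 ⊢ (p1 ∨ (p2 ∨ p2))
      [∨I₁] p2 ⊢ (p2 ∨ p2)
        [Ax] p2 ⊢ p2

Result: YES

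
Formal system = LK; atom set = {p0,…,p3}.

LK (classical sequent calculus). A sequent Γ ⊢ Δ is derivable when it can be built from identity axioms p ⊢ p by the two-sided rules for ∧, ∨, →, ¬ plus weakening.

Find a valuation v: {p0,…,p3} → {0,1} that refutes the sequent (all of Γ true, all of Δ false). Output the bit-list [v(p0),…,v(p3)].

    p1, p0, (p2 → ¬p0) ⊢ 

Enumerate valuations to refute Γ ⊢ Δ:
  v=0000: Γ:[p1=F, p0=F, (p2 → ¬p0)=T] Δ:[] refutes=False
  v=0001: Γ:[p1=F, p0=F, (p2 → ¬p0)=T] Δ:[] refutes=False
  v=0010: Γ:[p1=F, p0=F, (p2 → ¬p0)=T] Δ:[] refutes=False
  v=0011: Γ:[p1=F, p0=F, (p2 → ¬p0)=T] Δ:[] refutes=False
  v=0100: Γ:[p1=T, p0=F, (p2 → ¬p0)=T] Δ:[] refutes=False
  v=0101: Γ:[p1=T, p0=F, (p2 → ¬p0)=T] Δ:[] refutes=False
  v=0110: Γ:[p1=T, p0=F, (p2 → ¬p0)=T] Δ:[] refutes=False
  v=0111: Γ:[p1=T, p0=F, (p2 → ¬p0)=T] Δ:[] refutes=False
  v=1000: Γ:[p1=F, p0=T, (p2 → ¬p0)=T] Δ:[] refutes=False
  v=1001: Γ:[p1=F, p0=T, (p2 → ¬p0)=T] Δ:[] refutes=False
  v=1010: Γ:[p1=F, p0=T, (p2 → ¬p0)=F] Δ:[] refutes=False
  v=1011: Γ:[p1=F, p0=T, (p2 → ¬p0)=F] Δ:[] refutes=False
  v=1100: Γ:[p1=T, p0=T, (p2 → ¬p0)=T] Δ:[] refutes=True  ← countermodel

Result: [1, 1, 0, 0]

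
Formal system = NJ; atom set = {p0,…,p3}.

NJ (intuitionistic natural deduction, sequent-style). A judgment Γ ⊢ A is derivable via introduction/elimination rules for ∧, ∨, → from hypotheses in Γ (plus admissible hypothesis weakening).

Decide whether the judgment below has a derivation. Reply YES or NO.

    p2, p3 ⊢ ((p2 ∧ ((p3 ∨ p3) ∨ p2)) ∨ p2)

Proof tree:
[∨I₁] p2, p3 ⊢ ((p2 ∧ ((p3 ∨ p3) ∨ p2)) ∨ p2)
  [∧I] p2, p3 ⊢ (p2 ∧ ((p3 ∨ p3) ∨ p2))
    [Ax] p2 ⊢ p2
    [∨I₁] p3 ⊢ ((p3 ∨ p3) ∨ p2)
      [∨I₂] p3 ⊢ (p3 ∨ p3)
        [Ax] p3 ⊢ p3

Result: YES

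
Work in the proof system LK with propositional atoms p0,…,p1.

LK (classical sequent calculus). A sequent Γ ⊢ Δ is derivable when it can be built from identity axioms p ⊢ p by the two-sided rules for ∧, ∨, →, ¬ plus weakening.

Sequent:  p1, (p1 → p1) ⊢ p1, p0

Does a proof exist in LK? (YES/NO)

Proof tree:
[WR] p1, (p1 → p1) ⊢ p1, p0
  [→L] p1, (p1 → p1) ⊢ p1
    [Ax] p1 ⊢ p1
    [Ax] p1 ⊢ p1

Result: YES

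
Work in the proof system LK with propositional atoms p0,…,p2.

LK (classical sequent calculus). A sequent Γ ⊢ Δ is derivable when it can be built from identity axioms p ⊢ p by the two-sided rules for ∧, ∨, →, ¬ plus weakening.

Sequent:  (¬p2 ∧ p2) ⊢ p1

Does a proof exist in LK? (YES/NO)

Derivation (root first):
[∧L] (¬p2 ∧ p2) ⊢ p1
  [¬L] p2, ¬p2 ⊢ p1
    [WR] p2 ⊢ p2, p1
      [Ax] p2 ⊢ p2

Result: YES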